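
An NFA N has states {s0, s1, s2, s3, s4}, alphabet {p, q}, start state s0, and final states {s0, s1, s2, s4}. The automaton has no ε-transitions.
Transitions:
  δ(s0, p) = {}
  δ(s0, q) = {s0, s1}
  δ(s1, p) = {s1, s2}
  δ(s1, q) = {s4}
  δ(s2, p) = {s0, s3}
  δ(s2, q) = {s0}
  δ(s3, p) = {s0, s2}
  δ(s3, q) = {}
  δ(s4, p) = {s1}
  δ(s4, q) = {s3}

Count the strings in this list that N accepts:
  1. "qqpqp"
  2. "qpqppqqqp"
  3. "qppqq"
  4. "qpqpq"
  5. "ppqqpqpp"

4

"qqpqp": accepted
"qpqppqqqp": accepted
"qppqq": accepted
"qpqpq": accepted
"ppqqpqpp": rejected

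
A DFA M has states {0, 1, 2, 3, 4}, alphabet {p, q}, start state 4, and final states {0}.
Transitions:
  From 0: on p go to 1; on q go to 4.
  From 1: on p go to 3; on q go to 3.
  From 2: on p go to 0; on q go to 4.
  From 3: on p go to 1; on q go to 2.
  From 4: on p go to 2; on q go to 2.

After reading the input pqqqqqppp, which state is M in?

4 --p--> 2
2 --q--> 4
4 --q--> 2
2 --q--> 4
4 --q--> 2
2 --q--> 4
4 --p--> 2
2 --p--> 0
0 --p--> 1

1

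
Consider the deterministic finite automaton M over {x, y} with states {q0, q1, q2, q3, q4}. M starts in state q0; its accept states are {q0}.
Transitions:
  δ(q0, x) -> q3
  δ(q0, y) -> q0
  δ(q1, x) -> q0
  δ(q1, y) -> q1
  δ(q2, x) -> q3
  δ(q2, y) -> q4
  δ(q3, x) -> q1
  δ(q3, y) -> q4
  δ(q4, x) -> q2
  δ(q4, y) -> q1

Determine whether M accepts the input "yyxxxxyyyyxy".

q0 --y--> q0
q0 --y--> q0
q0 --x--> q3
q3 --x--> q1
q1 --x--> q0
q0 --x--> q3
q3 --y--> q4
q4 --y--> q1
q1 --y--> q1
q1 --y--> q1
q1 --x--> q0
q0 --y--> q0
End in state q0, which is an accepting state.

accepted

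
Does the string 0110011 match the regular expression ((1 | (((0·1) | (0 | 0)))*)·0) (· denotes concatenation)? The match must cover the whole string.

no

No split of 0110011 into u·v has (1|(((0·1)|(0|0)))*) matching u and 0 matching v.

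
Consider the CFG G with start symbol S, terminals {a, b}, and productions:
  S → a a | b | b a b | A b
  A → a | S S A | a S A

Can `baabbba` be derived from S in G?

no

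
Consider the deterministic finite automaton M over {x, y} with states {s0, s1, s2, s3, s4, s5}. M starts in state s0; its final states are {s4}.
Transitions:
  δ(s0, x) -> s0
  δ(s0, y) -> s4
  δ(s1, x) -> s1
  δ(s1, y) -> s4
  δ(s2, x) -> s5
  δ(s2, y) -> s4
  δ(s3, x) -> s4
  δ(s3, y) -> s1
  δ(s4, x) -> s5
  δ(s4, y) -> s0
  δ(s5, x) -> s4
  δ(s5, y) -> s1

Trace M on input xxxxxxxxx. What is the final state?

s0

s0 --x--> s0
s0 --x--> s0
s0 --x--> s0
s0 --x--> s0
s0 --x--> s0
s0 --x--> s0
s0 --x--> s0
s0 --x--> s0
s0 --x--> s0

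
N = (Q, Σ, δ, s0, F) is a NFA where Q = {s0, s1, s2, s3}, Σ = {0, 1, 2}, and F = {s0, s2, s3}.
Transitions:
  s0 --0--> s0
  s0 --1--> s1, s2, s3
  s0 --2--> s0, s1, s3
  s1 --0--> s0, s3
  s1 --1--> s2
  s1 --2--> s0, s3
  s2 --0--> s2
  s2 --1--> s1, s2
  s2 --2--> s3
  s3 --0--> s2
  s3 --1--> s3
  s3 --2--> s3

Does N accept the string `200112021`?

accepted

Start: {s0}
read 2: {s0, s1, s3}
read 0: {s0, s2, s3}
read 0: {s0, s2}
read 1: {s1, s2, s3}
read 1: {s1, s2, s3}
read 2: {s0, s3}
read 0: {s0, s2}
read 2: {s0, s1, s3}
read 1: {s1, s2, s3}
Reachable ∩ accepting = {s2, s3} — nonempty.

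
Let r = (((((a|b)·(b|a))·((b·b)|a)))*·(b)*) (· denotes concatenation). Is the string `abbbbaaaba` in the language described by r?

yes

Split as abbbbaaaba·ε: ((((a|b)·(b|a))·((b·b)|a)))* matches abbbbaaaba and (b)* matches ε.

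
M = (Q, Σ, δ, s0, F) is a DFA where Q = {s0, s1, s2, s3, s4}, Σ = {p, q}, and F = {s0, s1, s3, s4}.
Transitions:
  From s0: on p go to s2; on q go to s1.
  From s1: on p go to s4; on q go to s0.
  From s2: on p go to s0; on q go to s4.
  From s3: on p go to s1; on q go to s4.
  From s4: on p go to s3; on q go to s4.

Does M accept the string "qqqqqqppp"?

s0 --q--> s1
s1 --q--> s0
s0 --q--> s1
s1 --q--> s0
s0 --q--> s1
s1 --q--> s0
s0 --p--> s2
s2 --p--> s0
s0 --p--> s2
End in state s2, which is not an accepting state.

rejected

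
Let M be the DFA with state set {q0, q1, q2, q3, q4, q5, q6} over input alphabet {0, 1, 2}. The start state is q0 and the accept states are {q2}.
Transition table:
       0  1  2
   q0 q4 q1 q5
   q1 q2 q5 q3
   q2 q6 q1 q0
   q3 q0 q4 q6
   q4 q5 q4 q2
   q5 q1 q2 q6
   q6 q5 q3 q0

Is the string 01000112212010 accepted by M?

q0 --0--> q4
q4 --1--> q4
q4 --0--> q5
q5 --0--> q1
q1 --0--> q2
q2 --1--> q1
q1 --1--> q5
q5 --2--> q6
q6 --2--> q0
q0 --1--> q1
q1 --2--> q3
q3 --0--> q0
q0 --1--> q1
q1 --0--> q2
End in state q2, which is an accepting state.

accepted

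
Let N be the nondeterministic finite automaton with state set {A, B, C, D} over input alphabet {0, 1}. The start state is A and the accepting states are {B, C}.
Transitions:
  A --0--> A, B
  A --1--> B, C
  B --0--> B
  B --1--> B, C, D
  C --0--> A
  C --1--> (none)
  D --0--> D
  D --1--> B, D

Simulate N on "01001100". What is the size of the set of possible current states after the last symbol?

3

Start: {A}
read 0: {A, B}
read 1: {B, C, D}
read 0: {A, B, D}
read 0: {A, B, D}
read 1: {B, C, D}
read 1: {B, C, D}
read 0: {A, B, D}
read 0: {A, B, D}
Final reachable set {A, B, D} has 3 states.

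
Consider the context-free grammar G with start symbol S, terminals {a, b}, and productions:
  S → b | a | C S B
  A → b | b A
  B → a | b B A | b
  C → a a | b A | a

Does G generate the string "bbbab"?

yes

S ⇒ CSB ⇒ bASB ⇒ bbASB ⇒ bbbSB ⇒ bbbaB ⇒ bbbab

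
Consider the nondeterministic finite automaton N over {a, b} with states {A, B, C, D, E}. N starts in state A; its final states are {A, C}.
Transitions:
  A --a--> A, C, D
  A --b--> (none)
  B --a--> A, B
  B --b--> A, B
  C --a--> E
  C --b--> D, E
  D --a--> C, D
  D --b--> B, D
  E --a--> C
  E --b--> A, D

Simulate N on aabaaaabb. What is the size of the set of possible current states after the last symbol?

3

Start: {A}
read a: {A, C, D}
read a: {A, C, D, E}
read b: {A, B, D, E}
read a: {A, B, C, D}
read a: {A, B, C, D, E}
read a: {A, B, C, D, E}
read a: {A, B, C, D, E}
read b: {A, B, D, E}
read b: {A, B, D}
Final reachable set {A, B, D} has 3 states.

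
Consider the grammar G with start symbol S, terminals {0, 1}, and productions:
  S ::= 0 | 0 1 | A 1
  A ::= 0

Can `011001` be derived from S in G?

no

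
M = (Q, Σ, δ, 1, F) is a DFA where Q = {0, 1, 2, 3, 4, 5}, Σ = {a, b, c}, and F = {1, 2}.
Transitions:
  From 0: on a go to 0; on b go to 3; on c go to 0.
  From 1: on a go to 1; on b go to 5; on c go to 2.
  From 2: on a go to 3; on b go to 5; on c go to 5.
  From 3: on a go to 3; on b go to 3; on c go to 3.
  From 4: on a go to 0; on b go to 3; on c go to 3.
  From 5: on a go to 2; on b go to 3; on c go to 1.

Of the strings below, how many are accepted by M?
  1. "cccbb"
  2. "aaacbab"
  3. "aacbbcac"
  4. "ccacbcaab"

"cccbb": rejected
"aaacbab": rejected
"aacbbcac": rejected
"ccacbcaab": rejected

0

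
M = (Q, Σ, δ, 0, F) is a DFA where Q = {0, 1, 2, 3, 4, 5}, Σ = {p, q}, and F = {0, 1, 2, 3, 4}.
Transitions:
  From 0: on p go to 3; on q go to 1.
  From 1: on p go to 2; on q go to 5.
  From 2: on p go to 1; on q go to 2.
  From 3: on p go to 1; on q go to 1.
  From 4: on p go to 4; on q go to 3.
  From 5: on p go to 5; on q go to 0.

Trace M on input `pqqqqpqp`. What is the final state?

1

0 --p--> 3
3 --q--> 1
1 --q--> 5
5 --q--> 0
0 --q--> 1
1 --p--> 2
2 --q--> 2
2 --p--> 1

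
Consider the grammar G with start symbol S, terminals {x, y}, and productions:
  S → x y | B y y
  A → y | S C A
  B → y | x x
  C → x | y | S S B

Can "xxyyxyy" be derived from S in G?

no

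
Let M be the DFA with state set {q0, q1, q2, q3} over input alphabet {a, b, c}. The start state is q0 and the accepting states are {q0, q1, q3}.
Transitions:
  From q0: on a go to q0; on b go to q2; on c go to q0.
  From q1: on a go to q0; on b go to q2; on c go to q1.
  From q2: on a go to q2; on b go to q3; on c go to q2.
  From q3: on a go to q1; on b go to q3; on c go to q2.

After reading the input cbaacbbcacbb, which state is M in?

q3

q0 --c--> q0
q0 --b--> q2
q2 --a--> q2
q2 --a--> q2
q2 --c--> q2
q2 --b--> q3
q3 --b--> q3
q3 --c--> q2
q2 --a--> q2
q2 --c--> q2
q2 --b--> q3
q3 --b--> q3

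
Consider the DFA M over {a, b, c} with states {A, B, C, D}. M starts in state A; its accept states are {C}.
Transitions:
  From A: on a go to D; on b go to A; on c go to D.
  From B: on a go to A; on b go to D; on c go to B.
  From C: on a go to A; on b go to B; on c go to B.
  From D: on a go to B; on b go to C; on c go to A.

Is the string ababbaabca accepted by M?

A --a--> D
D --b--> C
C --a--> A
A --b--> A
A --b--> A
A --a--> D
D --a--> B
B --b--> D
D --c--> A
A --a--> D
End in state D, which is not an accepting state.

rejected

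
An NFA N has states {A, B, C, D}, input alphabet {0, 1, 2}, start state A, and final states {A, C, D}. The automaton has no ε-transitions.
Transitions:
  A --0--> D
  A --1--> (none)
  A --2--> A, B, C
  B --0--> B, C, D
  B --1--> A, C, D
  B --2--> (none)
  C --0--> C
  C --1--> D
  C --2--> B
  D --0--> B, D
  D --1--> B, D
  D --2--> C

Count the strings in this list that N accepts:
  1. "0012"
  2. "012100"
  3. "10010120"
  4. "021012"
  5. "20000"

"0012": accepted
"012100": accepted
"10010120": rejected
"021012": accepted
"20000": accepted

4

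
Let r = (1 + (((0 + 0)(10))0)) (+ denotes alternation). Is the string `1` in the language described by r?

The left alternative 1 matches 1.

yes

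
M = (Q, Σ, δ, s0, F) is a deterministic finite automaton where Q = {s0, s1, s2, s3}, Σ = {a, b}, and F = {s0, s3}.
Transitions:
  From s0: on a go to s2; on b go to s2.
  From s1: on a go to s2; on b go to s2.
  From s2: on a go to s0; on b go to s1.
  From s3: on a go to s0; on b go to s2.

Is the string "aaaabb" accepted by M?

s0 --a--> s2
s2 --a--> s0
s0 --a--> s2
s2 --a--> s0
s0 --b--> s2
s2 --b--> s1
End in state s1, which is not an accepting state.

rejected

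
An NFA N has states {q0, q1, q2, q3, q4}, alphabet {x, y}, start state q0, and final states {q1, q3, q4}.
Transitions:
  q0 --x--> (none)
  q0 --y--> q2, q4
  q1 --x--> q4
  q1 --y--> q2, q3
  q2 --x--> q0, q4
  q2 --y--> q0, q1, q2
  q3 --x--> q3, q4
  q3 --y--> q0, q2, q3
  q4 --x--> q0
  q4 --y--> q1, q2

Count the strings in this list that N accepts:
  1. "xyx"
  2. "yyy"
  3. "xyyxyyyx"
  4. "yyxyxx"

1

"xyx": rejected
"yyy": accepted
"xyyxyyyx": rejected
"yyxyxx": rejected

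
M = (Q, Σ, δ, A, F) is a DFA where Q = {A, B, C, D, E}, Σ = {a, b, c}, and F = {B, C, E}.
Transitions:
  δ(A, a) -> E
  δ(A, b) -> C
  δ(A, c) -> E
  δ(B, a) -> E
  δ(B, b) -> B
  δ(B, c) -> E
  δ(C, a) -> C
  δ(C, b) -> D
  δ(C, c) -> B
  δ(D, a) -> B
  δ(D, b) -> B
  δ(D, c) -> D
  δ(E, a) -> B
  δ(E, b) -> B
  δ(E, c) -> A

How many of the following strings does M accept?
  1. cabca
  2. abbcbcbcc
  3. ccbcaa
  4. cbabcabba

3

cabca: accepted
abbcbcbcc: rejected
ccbcaa: accepted
cbabcabba: accepted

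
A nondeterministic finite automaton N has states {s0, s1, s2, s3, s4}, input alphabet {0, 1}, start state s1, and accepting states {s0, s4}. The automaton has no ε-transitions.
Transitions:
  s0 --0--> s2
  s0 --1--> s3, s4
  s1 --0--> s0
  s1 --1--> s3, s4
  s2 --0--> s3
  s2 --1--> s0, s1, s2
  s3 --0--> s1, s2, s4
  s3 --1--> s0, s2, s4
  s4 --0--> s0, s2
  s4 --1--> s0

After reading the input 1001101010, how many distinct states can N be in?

Start: {s1}
read 1: {s3, s4}
read 0: {s0, s1, s2, s4}
read 0: {s0, s2, s3}
read 1: {s0, s1, s2, s3, s4}
read 1: {s0, s1, s2, s3, s4}
read 0: {s0, s1, s2, s3, s4}
read 1: {s0, s1, s2, s3, s4}
read 0: {s0, s1, s2, s3, s4}
read 1: {s0, s1, s2, s3, s4}
read 0: {s0, s1, s2, s3, s4}
Final reachable set {s0, s1, s2, s3, s4} has 5 states.

5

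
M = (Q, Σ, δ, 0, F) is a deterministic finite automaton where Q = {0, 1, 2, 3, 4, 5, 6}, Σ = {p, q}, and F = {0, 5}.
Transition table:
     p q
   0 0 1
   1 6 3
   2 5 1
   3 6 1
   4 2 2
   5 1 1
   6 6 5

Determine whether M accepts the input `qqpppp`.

rejected

0 --q--> 1
1 --q--> 3
3 --p--> 6
6 --p--> 6
6 --p--> 6
6 --p--> 6
End in state 6, which is not an accepting state.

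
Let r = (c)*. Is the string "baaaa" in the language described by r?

no

baaaa cannot be split into zero or more pieces each matching c.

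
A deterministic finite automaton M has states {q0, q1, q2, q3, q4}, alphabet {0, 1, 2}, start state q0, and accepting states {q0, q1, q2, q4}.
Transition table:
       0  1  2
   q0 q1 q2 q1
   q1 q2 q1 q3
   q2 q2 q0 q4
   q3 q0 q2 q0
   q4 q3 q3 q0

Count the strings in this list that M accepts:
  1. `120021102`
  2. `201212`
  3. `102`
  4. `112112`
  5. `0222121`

3

`120021102`: accepted
`201212`: rejected
`102`: accepted
`112112`: rejected
`0222121`: accepted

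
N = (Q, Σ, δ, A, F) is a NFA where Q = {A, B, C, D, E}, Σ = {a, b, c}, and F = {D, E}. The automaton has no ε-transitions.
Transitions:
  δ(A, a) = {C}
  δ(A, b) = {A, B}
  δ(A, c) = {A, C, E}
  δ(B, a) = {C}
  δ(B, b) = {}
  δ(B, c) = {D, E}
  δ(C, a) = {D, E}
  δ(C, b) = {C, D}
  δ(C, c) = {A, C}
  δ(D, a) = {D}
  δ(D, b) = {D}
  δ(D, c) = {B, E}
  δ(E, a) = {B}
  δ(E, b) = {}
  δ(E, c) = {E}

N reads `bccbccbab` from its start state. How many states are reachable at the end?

Start: {A}
read b: {A, B}
read c: {A, C, D, E}
read c: {A, B, C, E}
read b: {A, B, C, D}
read c: {A, B, C, D, E}
read c: {A, B, C, D, E}
read b: {A, B, C, D}
read a: {C, D, E}
read b: {C, D}
Final reachable set {C, D} has 2 states.

2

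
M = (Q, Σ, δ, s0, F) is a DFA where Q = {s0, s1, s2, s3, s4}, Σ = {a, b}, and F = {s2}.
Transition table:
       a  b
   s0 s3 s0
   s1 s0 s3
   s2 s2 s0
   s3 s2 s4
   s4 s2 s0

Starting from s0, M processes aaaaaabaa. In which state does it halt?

s0 --a--> s3
s3 --a--> s2
s2 --a--> s2
s2 --a--> s2
s2 --a--> s2
s2 --a--> s2
s2 --b--> s0
s0 --a--> s3
s3 --a--> s2

s2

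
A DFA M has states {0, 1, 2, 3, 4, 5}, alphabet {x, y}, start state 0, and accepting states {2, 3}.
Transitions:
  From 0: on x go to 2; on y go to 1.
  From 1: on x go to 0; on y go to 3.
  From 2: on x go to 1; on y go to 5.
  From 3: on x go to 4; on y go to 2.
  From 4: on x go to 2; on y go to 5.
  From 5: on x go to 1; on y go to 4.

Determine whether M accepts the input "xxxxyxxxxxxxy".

0 --x--> 2
2 --x--> 1
1 --x--> 0
0 --x--> 2
2 --y--> 5
5 --x--> 1
1 --x--> 0
0 --x--> 2
2 --x--> 1
1 --x--> 0
0 --x--> 2
2 --x--> 1
1 --y--> 3
End in state 3, which is an accepting state.

accepted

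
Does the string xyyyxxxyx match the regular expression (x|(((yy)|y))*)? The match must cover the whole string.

Neither x nor (((yy)|y))* matches xyyyxxxyx.

no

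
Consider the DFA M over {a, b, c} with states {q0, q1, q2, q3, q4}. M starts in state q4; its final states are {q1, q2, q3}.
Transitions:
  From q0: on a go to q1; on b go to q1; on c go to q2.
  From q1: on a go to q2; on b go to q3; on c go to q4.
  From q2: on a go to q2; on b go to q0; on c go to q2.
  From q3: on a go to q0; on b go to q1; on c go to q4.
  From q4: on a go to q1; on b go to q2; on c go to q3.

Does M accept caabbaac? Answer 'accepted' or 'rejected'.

q4 --c--> q3
q3 --a--> q0
q0 --a--> q1
q1 --b--> q3
q3 --b--> q1
q1 --a--> q2
q2 --a--> q2
q2 --c--> q2
End in state q2, which is an accepting state.

accepted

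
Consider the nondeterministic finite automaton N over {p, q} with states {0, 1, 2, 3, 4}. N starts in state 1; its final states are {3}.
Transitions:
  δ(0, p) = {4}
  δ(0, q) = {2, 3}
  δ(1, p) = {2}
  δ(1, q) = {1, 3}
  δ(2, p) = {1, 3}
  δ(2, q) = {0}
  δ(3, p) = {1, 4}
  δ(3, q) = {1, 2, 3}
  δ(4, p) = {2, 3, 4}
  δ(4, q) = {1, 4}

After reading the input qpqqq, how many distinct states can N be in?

5

Start: {1}
read q: {1, 3}
read p: {1, 2, 4}
read q: {0, 1, 3, 4}
read q: {1, 2, 3, 4}
read q: {0, 1, 2, 3, 4}
Final reachable set {0, 1, 2, 3, 4} has 5 states.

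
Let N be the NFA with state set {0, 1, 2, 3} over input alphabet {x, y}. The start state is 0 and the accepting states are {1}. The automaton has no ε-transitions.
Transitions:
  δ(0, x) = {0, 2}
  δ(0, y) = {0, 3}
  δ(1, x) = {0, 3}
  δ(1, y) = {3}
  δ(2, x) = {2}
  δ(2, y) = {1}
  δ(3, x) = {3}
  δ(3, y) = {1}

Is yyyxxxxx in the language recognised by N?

rejected

Start: {0}
read y: {0, 3}
read y: {0, 1, 3}
read y: {0, 1, 3}
read x: {0, 2, 3}
read x: {0, 2, 3}
read x: {0, 2, 3}
read x: {0, 2, 3}
read x: {0, 2, 3}
Reachable ∩ accepting = {} — empty.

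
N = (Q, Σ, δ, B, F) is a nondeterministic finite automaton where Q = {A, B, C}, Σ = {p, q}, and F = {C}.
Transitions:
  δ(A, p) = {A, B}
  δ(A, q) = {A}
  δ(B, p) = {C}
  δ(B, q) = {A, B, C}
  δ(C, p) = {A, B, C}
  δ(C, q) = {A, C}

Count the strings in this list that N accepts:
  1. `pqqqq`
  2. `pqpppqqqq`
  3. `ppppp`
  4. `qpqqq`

`pqqqq`: accepted
`pqpppqqqq`: accepted
`ppppp`: accepted
`qpqqq`: accepted

4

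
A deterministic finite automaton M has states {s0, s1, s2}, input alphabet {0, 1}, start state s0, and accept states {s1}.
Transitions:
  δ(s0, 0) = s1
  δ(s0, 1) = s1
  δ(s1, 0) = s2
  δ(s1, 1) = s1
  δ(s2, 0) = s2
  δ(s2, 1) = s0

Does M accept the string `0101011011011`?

s0 --0--> s1
s1 --1--> s1
s1 --0--> s2
s2 --1--> s0
s0 --0--> s1
s1 --1--> s1
s1 --1--> s1
s1 --0--> s2
s2 --1--> s0
s0 --1--> s1
s1 --0--> s2
s2 --1--> s0
s0 --1--> s1
End in state s1, which is an accepting state.

accepted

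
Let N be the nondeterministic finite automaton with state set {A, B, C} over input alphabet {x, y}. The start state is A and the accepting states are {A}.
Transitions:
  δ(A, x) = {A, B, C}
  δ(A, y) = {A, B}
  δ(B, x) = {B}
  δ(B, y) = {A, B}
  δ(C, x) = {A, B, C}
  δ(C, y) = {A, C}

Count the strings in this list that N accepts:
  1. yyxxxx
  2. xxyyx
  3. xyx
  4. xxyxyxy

4

yyxxxx: accepted
xxyyx: accepted
xyx: accepted
xxyxyxy: accepted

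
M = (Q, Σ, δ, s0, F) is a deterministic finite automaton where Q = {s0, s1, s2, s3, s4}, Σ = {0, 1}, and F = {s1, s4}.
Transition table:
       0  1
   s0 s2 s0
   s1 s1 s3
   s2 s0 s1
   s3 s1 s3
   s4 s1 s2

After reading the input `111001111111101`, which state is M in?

s1

s0 --1--> s0
s0 --1--> s0
s0 --1--> s0
s0 --0--> s2
s2 --0--> s0
s0 --1--> s0
s0 --1--> s0
s0 --1--> s0
s0 --1--> s0
s0 --1--> s0
s0 --1--> s0
s0 --1--> s0
s0 --1--> s0
s0 --0--> s2
s2 --1--> s1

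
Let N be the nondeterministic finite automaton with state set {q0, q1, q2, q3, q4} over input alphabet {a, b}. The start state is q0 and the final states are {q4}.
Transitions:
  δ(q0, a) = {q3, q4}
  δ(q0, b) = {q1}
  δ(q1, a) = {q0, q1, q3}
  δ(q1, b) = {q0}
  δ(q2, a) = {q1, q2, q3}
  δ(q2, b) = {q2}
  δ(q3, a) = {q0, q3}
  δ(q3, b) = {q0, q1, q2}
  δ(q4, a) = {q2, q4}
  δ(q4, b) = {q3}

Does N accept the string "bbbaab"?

Start: {q0}
read b: {q1}
read b: {q0}
read b: {q1}
read a: {q0, q1, q3}
read a: {q0, q1, q3, q4}
read b: {q0, q1, q2, q3}
Reachable ∩ accepting = {} — empty.

rejected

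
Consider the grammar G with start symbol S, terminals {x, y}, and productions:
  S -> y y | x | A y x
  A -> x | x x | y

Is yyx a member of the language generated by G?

yes

S ⇒ Ayx ⇒ yyx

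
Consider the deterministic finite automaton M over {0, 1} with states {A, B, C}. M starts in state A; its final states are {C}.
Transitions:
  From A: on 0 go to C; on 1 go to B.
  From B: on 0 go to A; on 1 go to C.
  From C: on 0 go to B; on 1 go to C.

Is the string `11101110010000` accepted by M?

rejected

A --1--> B
B --1--> C
C --1--> C
C --0--> B
B --1--> C
C --1--> C
C --1--> C
C --0--> B
B --0--> A
A --1--> B
B --0--> A
A --0--> C
C --0--> B
B --0--> A
End in state A, which is not an accepting state.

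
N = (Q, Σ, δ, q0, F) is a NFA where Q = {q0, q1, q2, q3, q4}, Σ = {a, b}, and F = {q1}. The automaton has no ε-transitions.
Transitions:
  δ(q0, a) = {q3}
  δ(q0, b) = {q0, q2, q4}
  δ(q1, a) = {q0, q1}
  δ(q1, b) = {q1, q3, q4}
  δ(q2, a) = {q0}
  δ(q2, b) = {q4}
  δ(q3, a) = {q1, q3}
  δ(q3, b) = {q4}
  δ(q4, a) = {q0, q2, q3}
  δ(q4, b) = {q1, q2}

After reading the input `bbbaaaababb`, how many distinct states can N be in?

Start: {q0}
read b: {q0, q2, q4}
read b: {q0, q1, q2, q4}
read b: {q0, q1, q2, q3, q4}
read a: {q0, q1, q2, q3}
read a: {q0, q1, q3}
read a: {q0, q1, q3}
read a: {q0, q1, q3}
read b: {q0, q1, q2, q3, q4}
read a: {q0, q1, q2, q3}
read b: {q0, q1, q2, q3, q4}
read b: {q0, q1, q2, q3, q4}
Final reachable set {q0, q1, q2, q3, q4} has 5 states.

5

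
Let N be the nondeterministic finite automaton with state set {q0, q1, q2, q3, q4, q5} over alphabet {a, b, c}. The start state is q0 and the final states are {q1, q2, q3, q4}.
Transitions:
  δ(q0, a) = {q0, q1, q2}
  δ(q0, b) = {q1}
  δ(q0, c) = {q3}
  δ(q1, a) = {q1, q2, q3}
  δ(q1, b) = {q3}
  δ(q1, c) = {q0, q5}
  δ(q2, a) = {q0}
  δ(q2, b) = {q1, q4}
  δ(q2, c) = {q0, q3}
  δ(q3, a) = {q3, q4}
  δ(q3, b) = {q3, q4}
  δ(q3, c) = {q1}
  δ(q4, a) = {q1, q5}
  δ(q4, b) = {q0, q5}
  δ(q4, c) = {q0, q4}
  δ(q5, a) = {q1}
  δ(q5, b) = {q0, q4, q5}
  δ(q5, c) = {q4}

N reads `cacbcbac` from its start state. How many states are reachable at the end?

5

Start: {q0}
read c: {q3}
read a: {q3, q4}
read c: {q0, q1, q4}
read b: {q0, q1, q3, q5}
read c: {q0, q1, q3, q4, q5}
read b: {q0, q1, q3, q4, q5}
read a: {q0, q1, q2, q3, q4, q5}
read c: {q0, q1, q3, q4, q5}
Final reachable set {q0, q1, q3, q4, q5} has 5 states.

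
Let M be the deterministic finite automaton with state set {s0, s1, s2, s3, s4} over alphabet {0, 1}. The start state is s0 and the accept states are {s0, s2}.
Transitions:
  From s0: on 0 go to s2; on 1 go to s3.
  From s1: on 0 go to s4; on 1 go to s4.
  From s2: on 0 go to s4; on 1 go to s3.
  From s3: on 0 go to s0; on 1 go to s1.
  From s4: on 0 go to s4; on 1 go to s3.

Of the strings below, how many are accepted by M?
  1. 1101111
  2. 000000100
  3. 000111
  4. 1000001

1

1101111: rejected
000000100: accepted
000111: rejected
1000001: rejected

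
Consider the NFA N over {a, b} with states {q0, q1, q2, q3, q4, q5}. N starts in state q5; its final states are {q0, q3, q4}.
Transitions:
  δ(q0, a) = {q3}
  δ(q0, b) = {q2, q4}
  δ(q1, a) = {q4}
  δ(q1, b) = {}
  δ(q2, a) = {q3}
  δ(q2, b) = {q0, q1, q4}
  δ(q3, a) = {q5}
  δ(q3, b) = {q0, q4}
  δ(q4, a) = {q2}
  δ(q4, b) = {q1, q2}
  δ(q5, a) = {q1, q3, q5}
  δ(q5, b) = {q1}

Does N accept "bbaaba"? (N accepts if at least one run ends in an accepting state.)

Start: {q5}
read b: {q1}
read b: {}
The reachable set is empty and stays empty for the remaining 4 symbols.
Reachable ∩ accepting = {} — empty.

rejected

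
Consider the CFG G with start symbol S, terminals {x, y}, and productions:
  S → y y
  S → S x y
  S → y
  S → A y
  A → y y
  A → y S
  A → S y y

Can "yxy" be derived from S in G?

yes

S ⇒ Sxy ⇒ yxy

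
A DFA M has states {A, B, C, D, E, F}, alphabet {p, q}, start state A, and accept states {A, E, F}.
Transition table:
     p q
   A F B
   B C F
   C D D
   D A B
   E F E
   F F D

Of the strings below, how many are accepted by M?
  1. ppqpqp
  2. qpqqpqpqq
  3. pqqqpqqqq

1

ppqpqp: rejected
qpqqpqpqq: accepted
pqqqpqqqq: rejected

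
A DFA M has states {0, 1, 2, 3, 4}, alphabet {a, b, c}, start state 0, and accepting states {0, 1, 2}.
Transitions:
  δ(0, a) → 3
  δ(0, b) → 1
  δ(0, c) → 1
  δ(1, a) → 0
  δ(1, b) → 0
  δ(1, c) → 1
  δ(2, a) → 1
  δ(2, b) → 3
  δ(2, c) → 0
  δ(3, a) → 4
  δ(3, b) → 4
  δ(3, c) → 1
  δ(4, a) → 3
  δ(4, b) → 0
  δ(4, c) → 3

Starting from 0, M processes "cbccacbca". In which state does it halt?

0

0 --c--> 1
1 --b--> 0
0 --c--> 1
1 --c--> 1
1 --a--> 0
0 --c--> 1
1 --b--> 0
0 --c--> 1
1 --a--> 0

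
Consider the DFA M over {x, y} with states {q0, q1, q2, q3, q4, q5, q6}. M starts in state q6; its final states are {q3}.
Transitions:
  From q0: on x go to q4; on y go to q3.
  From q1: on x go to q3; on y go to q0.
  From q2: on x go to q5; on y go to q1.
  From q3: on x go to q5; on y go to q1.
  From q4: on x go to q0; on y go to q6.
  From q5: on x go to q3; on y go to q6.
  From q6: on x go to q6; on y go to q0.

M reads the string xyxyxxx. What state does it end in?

q6

q6 --x--> q6
q6 --y--> q0
q0 --x--> q4
q4 --y--> q6
q6 --x--> q6
q6 --x--> q6
q6 --x--> q6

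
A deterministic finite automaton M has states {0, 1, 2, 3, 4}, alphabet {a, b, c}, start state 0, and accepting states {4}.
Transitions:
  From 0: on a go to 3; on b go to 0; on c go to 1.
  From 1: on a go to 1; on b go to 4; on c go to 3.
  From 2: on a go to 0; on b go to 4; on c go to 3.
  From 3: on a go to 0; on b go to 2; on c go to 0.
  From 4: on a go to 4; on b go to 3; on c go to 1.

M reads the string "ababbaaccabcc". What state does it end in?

0 --a--> 3
3 --b--> 2
2 --a--> 0
0 --b--> 0
0 --b--> 0
0 --a--> 3
3 --a--> 0
0 --c--> 1
1 --c--> 3
3 --a--> 0
0 --b--> 0
0 --c--> 1
1 --c--> 3

3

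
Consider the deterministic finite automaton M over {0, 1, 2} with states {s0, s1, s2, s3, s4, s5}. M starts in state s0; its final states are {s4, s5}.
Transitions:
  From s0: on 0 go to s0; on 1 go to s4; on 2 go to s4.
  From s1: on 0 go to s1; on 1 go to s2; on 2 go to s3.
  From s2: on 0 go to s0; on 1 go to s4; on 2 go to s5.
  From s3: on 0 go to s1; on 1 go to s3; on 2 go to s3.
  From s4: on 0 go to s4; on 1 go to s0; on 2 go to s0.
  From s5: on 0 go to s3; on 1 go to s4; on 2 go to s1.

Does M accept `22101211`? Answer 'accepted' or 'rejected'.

s0 --2--> s4
s4 --2--> s0
s0 --1--> s4
s4 --0--> s4
s4 --1--> s0
s0 --2--> s4
s4 --1--> s0
s0 --1--> s4
End in state s4, which is an accepting state.

accepted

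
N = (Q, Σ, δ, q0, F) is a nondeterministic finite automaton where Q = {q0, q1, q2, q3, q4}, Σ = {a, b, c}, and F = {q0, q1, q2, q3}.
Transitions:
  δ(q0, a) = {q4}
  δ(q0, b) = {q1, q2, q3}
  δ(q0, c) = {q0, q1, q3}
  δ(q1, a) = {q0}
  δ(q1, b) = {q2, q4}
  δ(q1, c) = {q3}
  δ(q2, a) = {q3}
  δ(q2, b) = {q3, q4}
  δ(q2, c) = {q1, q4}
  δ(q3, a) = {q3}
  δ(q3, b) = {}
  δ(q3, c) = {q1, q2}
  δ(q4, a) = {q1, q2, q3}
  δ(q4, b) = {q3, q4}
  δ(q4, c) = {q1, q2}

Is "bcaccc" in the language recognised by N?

Start: {q0}
read b: {q1, q2, q3}
read c: {q1, q2, q3, q4}
read a: {q0, q1, q2, q3}
read c: {q0, q1, q2, q3, q4}
read c: {q0, q1, q2, q3, q4}
read c: {q0, q1, q2, q3, q4}
Reachable ∩ accepting = {q0, q1, q2, q3} — nonempty.

accepted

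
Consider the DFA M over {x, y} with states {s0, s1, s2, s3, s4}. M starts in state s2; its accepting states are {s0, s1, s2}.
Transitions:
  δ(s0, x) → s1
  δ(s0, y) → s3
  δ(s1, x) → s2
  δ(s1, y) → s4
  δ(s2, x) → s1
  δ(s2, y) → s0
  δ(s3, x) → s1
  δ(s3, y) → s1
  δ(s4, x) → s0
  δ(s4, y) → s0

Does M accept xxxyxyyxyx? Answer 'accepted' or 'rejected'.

s2 --x--> s1
s1 --x--> s2
s2 --x--> s1
s1 --y--> s4
s4 --x--> s0
s0 --y--> s3
s3 --y--> s1
s1 --x--> s2
s2 --y--> s0
s0 --x--> s1
End in state s1, which is an accepting state.

accepted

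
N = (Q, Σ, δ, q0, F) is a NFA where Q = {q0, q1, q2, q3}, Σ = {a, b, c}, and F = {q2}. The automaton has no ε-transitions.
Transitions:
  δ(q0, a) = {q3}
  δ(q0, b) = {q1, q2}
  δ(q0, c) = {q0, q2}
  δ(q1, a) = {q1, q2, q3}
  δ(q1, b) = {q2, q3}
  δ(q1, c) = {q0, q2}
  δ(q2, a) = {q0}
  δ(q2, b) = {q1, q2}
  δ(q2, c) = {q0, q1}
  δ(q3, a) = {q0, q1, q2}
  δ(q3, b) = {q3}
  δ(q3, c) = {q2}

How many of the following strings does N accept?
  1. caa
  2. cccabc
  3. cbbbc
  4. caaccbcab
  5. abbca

4

caa: accepted
cccabc: accepted
cbbbc: accepted
caaccbcab: accepted
abbca: rejected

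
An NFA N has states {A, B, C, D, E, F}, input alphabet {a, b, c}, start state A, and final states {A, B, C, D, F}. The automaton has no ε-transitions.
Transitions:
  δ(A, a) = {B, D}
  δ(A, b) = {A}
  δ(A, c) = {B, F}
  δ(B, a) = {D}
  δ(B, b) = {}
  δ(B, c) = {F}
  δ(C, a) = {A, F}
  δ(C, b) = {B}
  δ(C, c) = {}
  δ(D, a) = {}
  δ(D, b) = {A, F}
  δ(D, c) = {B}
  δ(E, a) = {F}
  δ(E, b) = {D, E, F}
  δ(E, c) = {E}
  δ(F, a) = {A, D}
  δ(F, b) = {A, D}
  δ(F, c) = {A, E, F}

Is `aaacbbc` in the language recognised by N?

Start: {A}
read a: {B, D}
read a: {D}
read a: {}
The reachable set is empty and stays empty for the remaining 4 symbols.
Reachable ∩ accepting = {} — empty.

rejected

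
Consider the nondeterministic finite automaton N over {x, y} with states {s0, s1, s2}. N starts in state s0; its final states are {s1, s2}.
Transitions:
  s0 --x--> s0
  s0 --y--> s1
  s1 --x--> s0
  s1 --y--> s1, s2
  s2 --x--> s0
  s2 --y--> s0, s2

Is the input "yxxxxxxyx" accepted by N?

rejected

Start: {s0}
read y: {s1}
read x: {s0}
read x: {s0}
read x: {s0}
read x: {s0}
read x: {s0}
read x: {s0}
read y: {s1}
read x: {s0}
Reachable ∩ accepting = {} — empty.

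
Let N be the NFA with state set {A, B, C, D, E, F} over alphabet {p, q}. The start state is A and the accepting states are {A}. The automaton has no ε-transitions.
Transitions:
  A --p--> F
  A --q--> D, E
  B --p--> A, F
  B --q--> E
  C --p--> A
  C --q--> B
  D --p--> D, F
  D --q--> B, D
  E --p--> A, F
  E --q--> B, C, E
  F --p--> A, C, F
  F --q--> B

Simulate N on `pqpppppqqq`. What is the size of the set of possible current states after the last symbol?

4

Start: {A}
read p: {F}
read q: {B}
read p: {A, F}
read p: {A, C, F}
read p: {A, C, F}
read p: {A, C, F}
read p: {A, C, F}
read q: {B, D, E}
read q: {B, C, D, E}
read q: {B, C, D, E}
Final reachable set {B, C, D, E} has 4 states.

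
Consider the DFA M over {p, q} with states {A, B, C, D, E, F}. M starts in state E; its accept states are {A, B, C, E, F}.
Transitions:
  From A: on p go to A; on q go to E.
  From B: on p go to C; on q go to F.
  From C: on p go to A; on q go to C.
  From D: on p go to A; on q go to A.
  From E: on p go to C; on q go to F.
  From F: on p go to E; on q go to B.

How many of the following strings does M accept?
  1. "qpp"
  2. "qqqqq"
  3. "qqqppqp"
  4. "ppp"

4

"qpp": accepted
"qqqqq": accepted
"qqqppqp": accepted
"ppp": accepted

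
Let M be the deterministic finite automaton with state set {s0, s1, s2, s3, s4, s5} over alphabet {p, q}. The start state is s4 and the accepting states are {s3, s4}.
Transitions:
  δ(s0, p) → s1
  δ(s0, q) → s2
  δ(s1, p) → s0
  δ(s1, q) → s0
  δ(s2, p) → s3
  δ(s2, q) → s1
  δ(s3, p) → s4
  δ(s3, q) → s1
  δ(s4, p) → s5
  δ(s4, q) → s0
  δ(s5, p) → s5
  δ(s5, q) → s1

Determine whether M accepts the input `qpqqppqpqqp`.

accepted

s4 --q--> s0
s0 --p--> s1
s1 --q--> s0
s0 --q--> s2
s2 --p--> s3
s3 --p--> s4
s4 --q--> s0
s0 --p--> s1
s1 --q--> s0
s0 --q--> s2
s2 --p--> s3
End in state s3, which is an accepting state.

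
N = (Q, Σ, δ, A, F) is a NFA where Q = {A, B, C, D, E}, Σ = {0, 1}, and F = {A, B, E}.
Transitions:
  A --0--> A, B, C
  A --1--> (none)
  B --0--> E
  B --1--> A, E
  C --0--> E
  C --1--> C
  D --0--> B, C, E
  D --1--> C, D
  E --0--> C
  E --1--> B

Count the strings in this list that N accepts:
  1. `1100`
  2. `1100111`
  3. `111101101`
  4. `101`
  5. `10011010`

`1100`: rejected
`1100111`: rejected
`111101101`: rejected
`101`: rejected
`10011010`: rejected

0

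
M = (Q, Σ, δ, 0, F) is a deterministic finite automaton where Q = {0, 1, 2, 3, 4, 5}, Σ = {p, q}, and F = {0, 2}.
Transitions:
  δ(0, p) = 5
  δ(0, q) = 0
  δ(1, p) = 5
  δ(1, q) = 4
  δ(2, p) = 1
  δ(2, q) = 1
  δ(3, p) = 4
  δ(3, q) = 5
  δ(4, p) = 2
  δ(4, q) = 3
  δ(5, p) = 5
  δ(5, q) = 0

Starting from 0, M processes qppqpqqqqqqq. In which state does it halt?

0 --q--> 0
0 --p--> 5
5 --p--> 5
5 --q--> 0
0 --p--> 5
5 --q--> 0
0 --q--> 0
0 --q--> 0
0 --q--> 0
0 --q--> 0
0 --q--> 0
0 --q--> 0

0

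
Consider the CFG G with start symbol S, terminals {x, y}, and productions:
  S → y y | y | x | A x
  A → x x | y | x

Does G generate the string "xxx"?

S ⇒ Ax ⇒ xxx

yes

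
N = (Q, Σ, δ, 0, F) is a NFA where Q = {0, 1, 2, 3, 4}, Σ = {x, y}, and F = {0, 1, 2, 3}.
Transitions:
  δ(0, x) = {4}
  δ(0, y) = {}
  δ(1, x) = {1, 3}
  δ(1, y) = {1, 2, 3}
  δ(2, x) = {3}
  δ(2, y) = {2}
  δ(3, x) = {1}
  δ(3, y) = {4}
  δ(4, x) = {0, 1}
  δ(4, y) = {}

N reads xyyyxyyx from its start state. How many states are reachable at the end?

0

Start: {0}
read x: {4}
read y: {}
The reachable set is empty and stays empty for the remaining 6 symbols.
Final reachable set {} has 0 states.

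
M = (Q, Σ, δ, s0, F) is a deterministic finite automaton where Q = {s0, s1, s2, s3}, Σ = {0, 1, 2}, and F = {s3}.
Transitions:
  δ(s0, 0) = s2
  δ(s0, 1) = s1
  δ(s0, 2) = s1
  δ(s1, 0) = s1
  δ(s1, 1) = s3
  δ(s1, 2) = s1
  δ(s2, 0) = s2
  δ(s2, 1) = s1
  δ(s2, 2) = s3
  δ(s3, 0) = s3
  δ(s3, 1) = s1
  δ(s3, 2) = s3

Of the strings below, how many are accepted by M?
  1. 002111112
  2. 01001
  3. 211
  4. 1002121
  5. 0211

2

002111112: rejected
01001: accepted
211: rejected
1002121: rejected
0211: accepted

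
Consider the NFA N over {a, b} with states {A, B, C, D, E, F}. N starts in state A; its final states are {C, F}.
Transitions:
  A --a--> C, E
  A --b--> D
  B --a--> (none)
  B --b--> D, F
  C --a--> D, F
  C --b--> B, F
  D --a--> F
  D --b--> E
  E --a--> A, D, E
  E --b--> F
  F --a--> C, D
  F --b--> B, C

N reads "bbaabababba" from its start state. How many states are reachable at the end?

5

Start: {A}
read b: {D}
read b: {E}
read a: {A, D, E}
read a: {A, C, D, E, F}
read b: {B, C, D, E, F}
read a: {A, C, D, E, F}
read b: {B, C, D, E, F}
read a: {A, C, D, E, F}
read b: {B, C, D, E, F}
read b: {B, C, D, E, F}
read a: {A, C, D, E, F}
Final reachable set {A, C, D, E, F} has 5 states.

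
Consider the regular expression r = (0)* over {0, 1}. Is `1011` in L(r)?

no

1011 cannot be split into zero or more pieces each matching 0.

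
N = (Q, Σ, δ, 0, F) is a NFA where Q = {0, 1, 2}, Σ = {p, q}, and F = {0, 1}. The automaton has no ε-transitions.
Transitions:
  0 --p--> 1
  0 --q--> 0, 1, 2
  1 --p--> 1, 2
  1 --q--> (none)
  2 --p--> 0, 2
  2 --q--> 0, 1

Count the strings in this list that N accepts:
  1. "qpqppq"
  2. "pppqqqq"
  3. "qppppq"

"qpqppq": accepted
"pppqqqq": accepted
"qppppq": accepted

3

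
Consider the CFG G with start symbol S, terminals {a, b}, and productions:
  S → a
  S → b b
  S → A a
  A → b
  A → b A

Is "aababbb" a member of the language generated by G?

no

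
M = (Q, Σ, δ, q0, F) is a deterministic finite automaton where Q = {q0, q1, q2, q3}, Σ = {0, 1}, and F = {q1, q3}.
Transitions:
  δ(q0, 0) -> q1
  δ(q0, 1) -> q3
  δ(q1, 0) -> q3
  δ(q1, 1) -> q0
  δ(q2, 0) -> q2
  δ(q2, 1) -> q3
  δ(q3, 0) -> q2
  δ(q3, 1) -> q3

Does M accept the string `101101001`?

q0 --1--> q3
q3 --0--> q2
q2 --1--> q3
q3 --1--> q3
q3 --0--> q2
q2 --1--> q3
q3 --0--> q2
q2 --0--> q2
q2 --1--> q3
End in state q3, which is an accepting state.

accepted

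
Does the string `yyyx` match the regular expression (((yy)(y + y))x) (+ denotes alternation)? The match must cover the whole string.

yes

Split as yyy·x: ((yy)(y+y)) matches yyy and x matches x.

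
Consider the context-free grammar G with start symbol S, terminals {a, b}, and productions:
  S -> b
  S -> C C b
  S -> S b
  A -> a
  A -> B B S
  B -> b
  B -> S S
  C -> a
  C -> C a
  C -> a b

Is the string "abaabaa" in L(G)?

no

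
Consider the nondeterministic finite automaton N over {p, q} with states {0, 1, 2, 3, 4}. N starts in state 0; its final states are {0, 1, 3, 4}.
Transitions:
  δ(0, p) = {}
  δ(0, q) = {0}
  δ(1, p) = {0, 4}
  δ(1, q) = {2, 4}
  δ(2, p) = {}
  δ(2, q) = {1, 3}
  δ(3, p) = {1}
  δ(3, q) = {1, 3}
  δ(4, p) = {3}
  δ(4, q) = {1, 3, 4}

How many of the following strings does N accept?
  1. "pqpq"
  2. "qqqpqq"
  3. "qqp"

0

"pqpq": rejected
"qqqpqq": rejected
"qqp": rejected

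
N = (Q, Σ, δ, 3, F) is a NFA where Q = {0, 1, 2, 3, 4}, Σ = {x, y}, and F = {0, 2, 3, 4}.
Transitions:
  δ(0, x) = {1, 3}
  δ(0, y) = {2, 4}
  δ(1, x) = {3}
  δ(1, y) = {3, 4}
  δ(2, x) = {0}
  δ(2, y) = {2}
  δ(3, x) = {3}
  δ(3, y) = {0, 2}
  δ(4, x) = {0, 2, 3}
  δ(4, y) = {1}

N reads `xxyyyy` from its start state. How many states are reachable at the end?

Start: {3}
read x: {3}
read x: {3}
read y: {0, 2}
read y: {2, 4}
read y: {1, 2}
read y: {2, 3, 4}
Final reachable set {2, 3, 4} has 3 states.

3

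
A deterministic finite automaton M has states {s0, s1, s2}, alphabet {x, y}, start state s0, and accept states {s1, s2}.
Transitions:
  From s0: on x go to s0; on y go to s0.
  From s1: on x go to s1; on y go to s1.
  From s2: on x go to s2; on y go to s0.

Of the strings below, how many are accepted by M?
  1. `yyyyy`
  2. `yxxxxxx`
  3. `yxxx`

0

`yyyyy`: rejected
`yxxxxxx`: rejected
`yxxx`: rejected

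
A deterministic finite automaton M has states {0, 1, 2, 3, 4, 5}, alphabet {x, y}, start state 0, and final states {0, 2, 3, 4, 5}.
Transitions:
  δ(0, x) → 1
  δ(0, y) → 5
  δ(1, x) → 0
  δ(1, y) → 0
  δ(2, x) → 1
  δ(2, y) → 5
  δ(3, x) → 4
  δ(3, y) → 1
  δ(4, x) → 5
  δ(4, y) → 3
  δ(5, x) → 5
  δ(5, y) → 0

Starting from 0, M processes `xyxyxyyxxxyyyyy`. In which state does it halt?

0 --x--> 1
1 --y--> 0
0 --x--> 1
1 --y--> 0
0 --x--> 1
1 --y--> 0
0 --y--> 5
5 --x--> 5
5 --x--> 5
5 --x--> 5
5 --y--> 0
0 --y--> 5
5 --y--> 0
0 --y--> 5
5 --y--> 0

0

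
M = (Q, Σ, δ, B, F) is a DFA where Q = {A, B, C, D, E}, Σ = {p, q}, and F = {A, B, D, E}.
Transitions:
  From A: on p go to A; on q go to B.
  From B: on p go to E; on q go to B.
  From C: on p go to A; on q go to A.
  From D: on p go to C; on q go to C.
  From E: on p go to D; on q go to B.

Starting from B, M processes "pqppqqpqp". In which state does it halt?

B --p--> E
E --q--> B
B --p--> E
E --p--> D
D --q--> C
C --q--> A
A --p--> A
A --q--> B
B --p--> E

E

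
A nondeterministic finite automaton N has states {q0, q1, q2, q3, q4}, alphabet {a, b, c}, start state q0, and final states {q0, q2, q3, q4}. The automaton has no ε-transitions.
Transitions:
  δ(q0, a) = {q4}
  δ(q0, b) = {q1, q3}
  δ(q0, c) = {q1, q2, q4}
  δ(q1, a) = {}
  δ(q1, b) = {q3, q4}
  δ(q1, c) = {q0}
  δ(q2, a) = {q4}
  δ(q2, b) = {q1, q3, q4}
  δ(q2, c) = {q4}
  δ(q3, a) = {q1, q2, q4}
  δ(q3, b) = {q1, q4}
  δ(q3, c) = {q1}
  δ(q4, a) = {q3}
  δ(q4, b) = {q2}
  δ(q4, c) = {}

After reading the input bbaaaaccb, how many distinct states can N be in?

Start: {q0}
read b: {q1, q3}
read b: {q1, q3, q4}
read a: {q1, q2, q3, q4}
read a: {q1, q2, q3, q4}
read a: {q1, q2, q3, q4}
read a: {q1, q2, q3, q4}
read c: {q0, q1, q4}
read c: {q0, q1, q2, q4}
read b: {q1, q2, q3, q4}
Final reachable set {q1, q2, q3, q4} has 4 states.

4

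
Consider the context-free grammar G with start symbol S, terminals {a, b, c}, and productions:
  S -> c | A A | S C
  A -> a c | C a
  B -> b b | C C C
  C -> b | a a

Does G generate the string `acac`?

yes

S ⇒ AA ⇒ acA ⇒ acac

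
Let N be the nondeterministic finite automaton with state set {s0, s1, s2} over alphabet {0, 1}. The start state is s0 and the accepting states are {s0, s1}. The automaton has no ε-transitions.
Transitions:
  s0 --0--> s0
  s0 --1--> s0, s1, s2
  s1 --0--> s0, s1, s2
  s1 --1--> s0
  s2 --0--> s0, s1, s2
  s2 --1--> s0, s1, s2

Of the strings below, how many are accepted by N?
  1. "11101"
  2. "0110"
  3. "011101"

"11101": accepted
"0110": accepted
"011101": accepted

3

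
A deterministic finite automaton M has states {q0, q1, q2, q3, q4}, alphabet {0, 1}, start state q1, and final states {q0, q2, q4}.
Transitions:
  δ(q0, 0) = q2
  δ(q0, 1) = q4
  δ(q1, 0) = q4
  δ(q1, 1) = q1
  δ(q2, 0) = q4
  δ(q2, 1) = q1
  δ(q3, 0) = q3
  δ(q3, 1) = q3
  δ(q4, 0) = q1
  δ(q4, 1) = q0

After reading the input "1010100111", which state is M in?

q1

q1 --1--> q1
q1 --0--> q4
q4 --1--> q0
q0 --0--> q2
q2 --1--> q1
q1 --0--> q4
q4 --0--> q1
q1 --1--> q1
q1 --1--> q1
q1 --1--> q1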